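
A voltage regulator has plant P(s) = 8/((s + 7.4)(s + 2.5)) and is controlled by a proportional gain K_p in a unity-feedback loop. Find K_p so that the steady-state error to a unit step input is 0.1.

Steady-state error for a unit step on this type-0 loop is 1/(1 + K_p·P(0)).
P(0) = 0.4324. Require 1/(1 + K_p·0.4324) = 0.1, so 1 + 0.4324·K_p = 10.
K_p = (10 − 1)/0.4324 = 20.8.

K_p = 20.8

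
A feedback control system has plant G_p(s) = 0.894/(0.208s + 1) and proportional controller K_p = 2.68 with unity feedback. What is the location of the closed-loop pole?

s = -16.33

Closed loop: T(s) = K_p·G_p/(1+K_p·G_p) = 2.396/(0.208s + 1 + 2.396), with pole at s = −(1 + 2.396)/0.208 = −16.33.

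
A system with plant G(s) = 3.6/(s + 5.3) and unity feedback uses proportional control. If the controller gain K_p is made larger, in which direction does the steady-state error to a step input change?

e_ss = 1/(1 + K_p·G(0)); a larger K_p raises the denominator, so e_ss decreases.

decrease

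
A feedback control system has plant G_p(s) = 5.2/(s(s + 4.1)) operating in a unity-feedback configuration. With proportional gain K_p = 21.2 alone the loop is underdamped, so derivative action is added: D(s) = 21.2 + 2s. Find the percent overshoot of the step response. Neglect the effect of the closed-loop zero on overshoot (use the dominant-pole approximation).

Forward path: (21.2 + 2s)·5.2/(s(s+4.1)). The closed-loop characteristic equation is s² + (4.1 + 5.2·2)s + 5.2·21.2 = 0.
That is s² + 14.5s + 110.2 = 0, so ω_n = 10.5 rad/s and ζ = 14.5/(2·10.5) = 0.6905.
%OS = 100·exp(−πζ/√(1−ζ²)) = 4.98%.

4.98%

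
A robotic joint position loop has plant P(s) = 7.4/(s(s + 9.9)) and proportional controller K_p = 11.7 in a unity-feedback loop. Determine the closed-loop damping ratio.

ζ = 0.532

The closed-loop denominator is s(s+9.9) + 11.7·7.4 = s² + 9.9s + 86.58.
So ω_n² = 86.58 ⇒ ω_n = 9.305 rad/s, and ζ = 9.9/(2ω_n) = 0.532.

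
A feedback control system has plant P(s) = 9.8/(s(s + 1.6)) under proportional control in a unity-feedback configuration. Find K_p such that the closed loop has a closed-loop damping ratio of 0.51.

K_p = 0.251

Closed-loop characteristic equation: s² + 1.6s + K_p·9.8 = 0.
So ω_n = √(9.8K_p) and 2ζω_n = 1.6, giving ζ = 1.6/(2√(9.8K_p)).
Setting ζ = 0.51: √(9.8K_p) = 1.6/(2·0.51) = 1.569, so K_p = 2.461/9.8 = 0.251.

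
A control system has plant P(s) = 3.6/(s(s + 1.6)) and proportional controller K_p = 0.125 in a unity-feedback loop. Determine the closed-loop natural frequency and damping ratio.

ω_n = 0.671 rad/s, ζ = 1.19

The closed-loop denominator is s(s+1.6) + 0.125·3.6 = s² + 1.6s + 0.45.
So ω_n² = 0.45 ⇒ ω_n = 0.6708 rad/s, and ζ = 1.6/(2ω_n) = 1.19.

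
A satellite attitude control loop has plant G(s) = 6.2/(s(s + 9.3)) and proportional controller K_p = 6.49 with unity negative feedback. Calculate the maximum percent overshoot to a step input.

3.38%

From 1 + K_pG(s) = 0: s² + 9.3s + 40.24 = 0 ⇒ ω_n = 6.343, ζ = 0.7331.
%OS = 100·exp(−πζ/√(1−ζ²)) = 100·exp(−π·0.7331/√0.4626) = 3.38%.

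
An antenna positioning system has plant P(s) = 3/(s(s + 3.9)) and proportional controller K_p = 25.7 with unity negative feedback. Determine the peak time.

T_p = 0.367 s

From 1 + K_pP(s) = 0: s² + 3.9s + 77.1 = 0 ⇒ ω_n = 8.781, ζ = 0.2221.
Damped frequency ω_d = ω_n√(1−ζ²) = 8.561 rad/s, so peak time T_p = π/ω_d = 0.367 s.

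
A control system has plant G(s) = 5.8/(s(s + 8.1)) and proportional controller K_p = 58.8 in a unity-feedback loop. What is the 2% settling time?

From 1 + K_pG(s) = 0: s² + 8.1s + 341 = 0 ⇒ ω_n = 18.47, ζ = 0.2193.
2% settling time T_s ≈ 4/(ζω_n) = 4/4.05 = 0.988 s.

T_s ≈ 0.988 s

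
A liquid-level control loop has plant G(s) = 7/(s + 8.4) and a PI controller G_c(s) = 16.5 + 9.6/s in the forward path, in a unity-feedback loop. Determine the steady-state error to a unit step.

The open loop G_c(s)G(s) has a pole at the origin (type 1), so the static position error constant is infinite and e_ss = 1/(1+∞) = 0.

0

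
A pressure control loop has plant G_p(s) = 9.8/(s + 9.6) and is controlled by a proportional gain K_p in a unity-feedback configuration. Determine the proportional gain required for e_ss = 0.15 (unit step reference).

K_p = 5.55

The loop is type 0, so e_ss(step) = 1/(1 + K_pos) with K_pos = K_p·G_p(0).
G_p(0) = 1.021. Require 1/(1 + K_p·1.021) = 0.15, so 1 + 1.021·K_p = 6.667.
K_p = (6.667 − 1)/1.021 = 5.55.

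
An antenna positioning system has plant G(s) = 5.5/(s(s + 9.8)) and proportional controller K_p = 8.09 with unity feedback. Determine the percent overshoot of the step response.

3.33%

From 1 + K_pG(s) = 0: s² + 9.8s + 44.49 = 0 ⇒ ω_n = 6.67, ζ = 0.7346.
%OS = 100·exp(−πζ/√(1−ζ²)) = 100·exp(−π·0.7346/√0.4604) = 3.33%.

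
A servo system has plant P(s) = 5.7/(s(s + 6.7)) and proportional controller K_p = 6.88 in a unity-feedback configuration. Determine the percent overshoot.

Closed-loop characteristic equation: s² + 6.7s + 39.22 = 0, so ω_n = 6.262 rad/s and ζ = 6.7/(2·6.262) = 0.5349.
%OS = 100·exp(−πζ/√(1−ζ²)) = 100·exp(−π·0.5349/√0.7138) = 13.7%.

13.7%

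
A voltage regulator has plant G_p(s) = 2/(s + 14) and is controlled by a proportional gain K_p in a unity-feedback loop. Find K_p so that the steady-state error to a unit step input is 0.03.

K_p = 226

The loop is type 0, so e_ss(step) = 1/(1 + K_pos) with K_pos = K_p·G_p(0).
G_p(0) = 0.1429. Require 1/(1 + K_p·0.1429) = 0.03, so 1 + 0.1429·K_p = 33.33.
K_p = (33.33 − 1)/0.1429 = 226.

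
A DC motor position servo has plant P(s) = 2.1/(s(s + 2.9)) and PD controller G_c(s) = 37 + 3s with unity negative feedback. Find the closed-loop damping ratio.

Forward path: (37 + 3s)·2.1/(s(s+2.9)). The closed-loop characteristic equation is s² + (2.9 + 2.1·3)s + 2.1·37 = 0.
That is s² + 9.2s + 77.7 = 0, so ω_n = 8.815 rad/s and ζ = 9.2/(2·8.815) = 0.5219.

ζ = 0.522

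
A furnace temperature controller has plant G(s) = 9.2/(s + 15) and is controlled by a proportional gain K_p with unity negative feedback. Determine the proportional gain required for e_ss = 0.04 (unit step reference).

Steady-state error for a unit step on this type-0 loop is 1/(1 + K_p·G(0)).
G(0) = 0.6133. Require 1/(1 + K_p·0.6133) = 0.04, so 1 + 0.6133·K_p = 25.
K_p = (25 − 1)/0.6133 = 39.1.

K_p = 39.1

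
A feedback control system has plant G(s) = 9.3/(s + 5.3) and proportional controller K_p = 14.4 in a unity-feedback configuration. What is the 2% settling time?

T_s ≈ 0.0287 s

Closed-loop transfer function: T(s) = K_p·G(s)/(1 + K_p·G(s)) = 133.9/(s + 5.3 + 133.9) = 133.9/(s + 139.2).
Time constant τ = 1/139.2 = 0.007183 s, so the 2% settling time is about 4τ = 0.0287 s.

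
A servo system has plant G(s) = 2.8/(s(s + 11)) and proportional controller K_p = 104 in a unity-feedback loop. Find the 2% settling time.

T_s ≈ 0.727 s

From 1 + K_pG(s) = 0: s² + 11s + 291.2 = 0 ⇒ ω_n = 17.06, ζ = 0.3223.
2% settling time T_s ≈ 4/(ζω_n) = 4/5.5 = 0.727 s.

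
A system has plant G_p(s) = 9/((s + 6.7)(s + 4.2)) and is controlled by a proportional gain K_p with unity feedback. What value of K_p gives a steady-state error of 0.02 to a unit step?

Steady-state error for a unit step on this type-0 loop is 1/(1 + K_p·G_p(0)).
G_p(0) = 0.3198. Require 1/(1 + K_p·0.3198) = 0.02, so 1 + 0.3198·K_p = 50.
K_p = (50 − 1)/0.3198 = 153.

K_p = 153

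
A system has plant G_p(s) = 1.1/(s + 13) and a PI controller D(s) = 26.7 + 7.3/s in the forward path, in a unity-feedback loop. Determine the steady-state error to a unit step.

The open loop D(s)G_p(s) has a pole at the origin (type 1), so the static position error constant is infinite and e_ss = 1/(1+∞) = 0.

0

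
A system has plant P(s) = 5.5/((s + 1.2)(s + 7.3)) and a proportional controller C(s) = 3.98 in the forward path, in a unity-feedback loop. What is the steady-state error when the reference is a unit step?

The loop is type 0. Static position error constant K_pos = C(0)·P(0) = 3.98·0.6279 = 2.499.
Steady-state error to a unit step: e_ss = 1/(1+K_pos) = 1/3.499 = 0.286.

0.286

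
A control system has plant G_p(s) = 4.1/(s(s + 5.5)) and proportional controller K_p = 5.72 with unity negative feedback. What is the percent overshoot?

From 1 + K_pG_p(s) = 0: s² + 5.5s + 23.45 = 0 ⇒ ω_n = 4.843, ζ = 0.5679.
%OS = 100·exp(−πζ/√(1−ζ²)) = 100·exp(−π·0.5679/√0.6775) = 11.4%.

11.4%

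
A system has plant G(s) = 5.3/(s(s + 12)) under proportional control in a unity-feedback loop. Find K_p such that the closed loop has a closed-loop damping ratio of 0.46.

Closed-loop characteristic equation: s² + 12s + K_p·5.3 = 0.
So ω_n = √(5.3K_p) and 2ζω_n = 12, giving ζ = 12/(2√(5.3K_p)).
Setting ζ = 0.46: √(5.3K_p) = 12/(2·0.46) = 13.04, so K_p = 170.1/5.3 = 32.1.

K_p = 32.1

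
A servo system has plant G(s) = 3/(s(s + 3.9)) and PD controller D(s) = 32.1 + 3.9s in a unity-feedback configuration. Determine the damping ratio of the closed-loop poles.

ζ = 0.795

Forward path: (32.1 + 3.9s)·3/(s(s+3.9)). The closed-loop characteristic equation is s² + (3.9 + 3·3.9)s + 3·32.1 = 0.
That is s² + 15.6s + 96.3 = 0, so ω_n = 9.813 rad/s and ζ = 15.6/(2·9.813) = 0.7948.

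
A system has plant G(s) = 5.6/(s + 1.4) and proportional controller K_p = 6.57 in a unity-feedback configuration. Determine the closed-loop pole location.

s = -38.19

Closed-loop transfer function: T(s) = K_p·G(s)/(1 + K_p·G(s)) = 36.79/(s + 1.4 + 36.79) = 36.79/(s + 38.19).
The closed-loop pole is at s = −38.19.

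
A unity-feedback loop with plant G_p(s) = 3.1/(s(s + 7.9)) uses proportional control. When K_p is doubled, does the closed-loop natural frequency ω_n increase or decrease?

increase

ω_n = √(3.1·K_p), which grows with K_p.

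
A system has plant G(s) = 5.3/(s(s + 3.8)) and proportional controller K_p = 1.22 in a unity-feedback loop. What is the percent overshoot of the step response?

2.92%

The closed-loop denominator s² + 3.8s + 6.466 gives ω_n = √6.466 = 2.543 and ζ = 3.8/(2ω_n) = 0.7472.
%OS = 100·exp(−πζ/√(1−ζ²)) = 100·exp(−π·0.7472/√0.4417) = 2.92%.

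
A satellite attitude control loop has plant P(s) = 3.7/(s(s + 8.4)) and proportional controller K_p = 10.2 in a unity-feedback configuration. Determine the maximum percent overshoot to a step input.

5.27%

From 1 + K_pP(s) = 0: s² + 8.4s + 37.74 = 0 ⇒ ω_n = 6.143, ζ = 0.6837.
%OS = 100·exp(−πζ/√(1−ζ²)) = 100·exp(−π·0.6837/√0.5326) = 5.27%.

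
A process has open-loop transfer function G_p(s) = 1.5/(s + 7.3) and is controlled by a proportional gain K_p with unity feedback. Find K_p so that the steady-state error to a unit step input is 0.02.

The loop is type 0, so e_ss(step) = 1/(1 + K_pos) with K_pos = K_p·G_p(0).
G_p(0) = 0.2055. Require 1/(1 + K_p·0.2055) = 0.02, so 1 + 0.2055·K_p = 50.
K_p = (50 − 1)/0.2055 = 238.

K_p = 238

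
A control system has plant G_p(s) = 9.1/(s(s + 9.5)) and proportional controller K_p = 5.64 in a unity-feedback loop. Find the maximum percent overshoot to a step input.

6.19%

From 1 + K_pG_p(s) = 0: s² + 9.5s + 51.32 = 0 ⇒ ω_n = 7.164, ζ = 0.663.
%OS = 100·exp(−πζ/√(1−ζ²)) = 100·exp(−π·0.663/√0.5604) = 6.19%.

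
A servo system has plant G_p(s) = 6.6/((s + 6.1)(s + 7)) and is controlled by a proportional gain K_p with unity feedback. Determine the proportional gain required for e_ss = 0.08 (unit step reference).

K_p = 74.4

Steady-state error for a unit step on this type-0 loop is 1/(1 + K_p·G_p(0)).
G_p(0) = 0.1546. Require 1/(1 + K_p·0.1546) = 0.08, so 1 + 0.1546·K_p = 12.5.
K_p = (12.5 − 1)/0.1546 = 74.4.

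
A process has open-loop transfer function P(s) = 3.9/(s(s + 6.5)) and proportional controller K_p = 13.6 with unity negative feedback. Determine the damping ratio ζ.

ζ = 0.446

With unity feedback the closed-loop characteristic equation is s² + 6.5s + 13.6·3.9 = s² + 6.5s + 53.04 = 0.
Matching s² + 2ζω_n s + ω_n²: ω_n = √53.04 = 7.283 rad/s and 2ζω_n = 6.5, so ζ = 6.5/(2·7.283) = 0.446.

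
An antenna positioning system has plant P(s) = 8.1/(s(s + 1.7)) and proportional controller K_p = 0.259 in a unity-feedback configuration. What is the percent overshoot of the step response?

Closed-loop characteristic equation: s² + 1.7s + 2.098 = 0, so ω_n = 1.448 rad/s and ζ = 1.7/(2·1.448) = 0.5868.
%OS = 100·exp(−πζ/√(1−ζ²)) = 100·exp(−π·0.5868/√0.6556) = 10.3%.

10.3%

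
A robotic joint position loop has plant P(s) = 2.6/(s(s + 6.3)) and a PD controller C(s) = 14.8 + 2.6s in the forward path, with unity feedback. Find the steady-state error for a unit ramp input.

0.164

The loop has one pole at the origin (type 1). Velocity error constant K_v = lim_{s→0} s·C(s)P(s) = 14.8·2.6/6.3 = 6.108.
Steady-state error to a unit ramp: e_ss = 1/K_v = 0.164.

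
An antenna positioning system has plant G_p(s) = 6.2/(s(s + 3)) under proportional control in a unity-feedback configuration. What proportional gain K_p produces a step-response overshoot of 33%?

K_p = 3.28

From %OS = 100·exp(−πζ/√(1−ζ²)) = 33%, ζ = −ln(0.33)/√(π²+ln²(0.33)) = 0.3328.
Characteristic equation s² + 3s + 6.2K_p = 0 gives ζ = 3/(2√(6.2K_p)).
Setting ζ = 0.3328: √(6.2K_p) = 3/(2·0.3328) = 4.507, so K_p = 20.32/6.2 = 3.28.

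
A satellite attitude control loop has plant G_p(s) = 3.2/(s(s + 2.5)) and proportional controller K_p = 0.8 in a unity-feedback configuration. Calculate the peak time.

Closed-loop characteristic equation: s² + 2.5s + 2.56 = 0, so ω_n = 1.6 rad/s and ζ = 2.5/(2·1.6) = 0.7812.
Damped frequency ω_d = ω_n√(1−ζ²) = 0.9987 rad/s, so peak time T_p = π/ω_d = 3.15 s.

T_p = 3.15 s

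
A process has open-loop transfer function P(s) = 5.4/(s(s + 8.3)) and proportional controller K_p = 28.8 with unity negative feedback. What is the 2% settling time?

T_s ≈ 0.964 s

Closed-loop characteristic equation: s² + 8.3s + 155.5 = 0, so ω_n = 12.47 rad/s and ζ = 8.3/(2·12.47) = 0.3328.
2% settling time T_s ≈ 4/(ζω_n) = 4/4.15 = 0.964 s.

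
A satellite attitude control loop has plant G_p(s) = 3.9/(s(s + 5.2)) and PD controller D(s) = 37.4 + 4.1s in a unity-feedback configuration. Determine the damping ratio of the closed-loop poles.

Forward path: (37.4 + 4.1s)·3.9/(s(s+5.2)). The closed-loop characteristic equation is s² + (5.2 + 3.9·4.1)s + 3.9·37.4 = 0.
That is s² + 21.19s + 145.9 = 0, so ω_n = 12.08 rad/s and ζ = 21.19/(2·12.08) = 0.8773.

ζ = 0.877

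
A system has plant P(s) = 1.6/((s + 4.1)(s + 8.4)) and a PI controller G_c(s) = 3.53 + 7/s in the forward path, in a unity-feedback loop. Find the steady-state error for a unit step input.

The open loop G_c(s)P(s) has a pole at the origin (type 1), so the static position error constant is infinite and e_ss = 1/(1+∞) = 0.

0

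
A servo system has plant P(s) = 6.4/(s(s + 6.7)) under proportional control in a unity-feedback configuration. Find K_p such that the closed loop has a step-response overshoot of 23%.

K_p = 9.77

From %OS = 100·exp(−πζ/√(1−ζ²)) = 23%, ζ = −ln(0.23)/√(π²+ln²(0.23)) = 0.4237.
Characteristic equation s² + 6.7s + 6.4K_p = 0 gives ζ = 6.7/(2√(6.4K_p)).
Setting ζ = 0.4237: √(6.4K_p) = 6.7/(2·0.4237) = 7.906, so K_p = 62.5/6.4 = 9.77.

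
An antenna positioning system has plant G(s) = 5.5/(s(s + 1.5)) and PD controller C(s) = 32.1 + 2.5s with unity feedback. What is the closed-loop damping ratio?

ζ = 0.574

Forward path: (32.1 + 2.5s)·5.5/(s(s+1.5)). The closed-loop characteristic equation is s² + (1.5 + 5.5·2.5)s + 5.5·32.1 = 0.
That is s² + 15.25s + 176.6 = 0, so ω_n = 13.29 rad/s and ζ = 15.25/(2·13.29) = 0.5739.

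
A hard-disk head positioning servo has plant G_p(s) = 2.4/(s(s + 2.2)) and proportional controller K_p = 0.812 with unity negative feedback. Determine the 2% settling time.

T_s ≈ 3.64 s

The closed-loop denominator s² + 2.2s + 1.949 gives ω_n = √1.949 = 1.396 and ζ = 2.2/(2ω_n) = 0.788.
2% settling time T_s ≈ 4/(ζω_n) = 4/1.1 = 3.64 s.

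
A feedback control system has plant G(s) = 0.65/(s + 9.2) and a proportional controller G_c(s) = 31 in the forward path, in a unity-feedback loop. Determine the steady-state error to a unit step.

0.313

The loop is type 0. Static position error constant K_pos = G_c(0)·G(0) = 31·0.07065 = 2.19.
Steady-state error to a unit step: e_ss = 1/(1+K_pos) = 1/3.19 = 0.313.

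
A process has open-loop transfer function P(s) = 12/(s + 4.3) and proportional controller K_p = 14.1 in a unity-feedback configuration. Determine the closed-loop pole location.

s = -173.5

Closed-loop transfer function: T(s) = K_p·P(s)/(1 + K_p·P(s)) = 169.2/(s + 4.3 + 169.2) = 169.2/(s + 173.5).
The closed-loop pole is at s = −173.5.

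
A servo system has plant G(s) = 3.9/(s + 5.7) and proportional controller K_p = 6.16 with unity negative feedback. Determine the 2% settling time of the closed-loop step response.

Closed-loop transfer function: T(s) = K_p·G(s)/(1 + K_p·G(s)) = 24.02/(s + 5.7 + 24.02) = 24.02/(s + 29.72).
Time constant τ = 1/29.72 = 0.03364 s, so the 2% settling time is about 4τ = 0.135 s.

T_s ≈ 0.135 s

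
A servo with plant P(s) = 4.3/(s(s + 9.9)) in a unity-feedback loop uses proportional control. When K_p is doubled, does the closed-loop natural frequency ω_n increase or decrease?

ω_n = √(4.3·K_p), which grows with K_p.

increase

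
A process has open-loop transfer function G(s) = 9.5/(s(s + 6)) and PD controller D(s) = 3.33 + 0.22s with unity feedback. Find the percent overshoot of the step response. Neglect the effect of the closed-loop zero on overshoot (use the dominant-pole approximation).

Forward path: (3.33 + 0.22s)·9.5/(s(s+6)). The closed-loop characteristic equation is s² + (6 + 9.5·0.22)s + 9.5·3.33 = 0.
That is s² + 8.09s + 31.64 = 0, so ω_n = 5.624 rad/s and ζ = 8.09/(2·5.624) = 0.7192.
%OS = 100·exp(−πζ/√(1−ζ²)) = 3.87%.

3.87%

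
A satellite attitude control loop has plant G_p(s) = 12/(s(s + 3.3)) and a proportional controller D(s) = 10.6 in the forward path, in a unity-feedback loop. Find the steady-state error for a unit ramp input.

The loop has one pole at the origin (type 1). Velocity error constant K_v = lim_{s→0} s·D(s)G_p(s) = 10.6·12/3.3 = 38.55.
Steady-state error to a unit ramp: e_ss = 1/K_v = 0.0259.

0.0259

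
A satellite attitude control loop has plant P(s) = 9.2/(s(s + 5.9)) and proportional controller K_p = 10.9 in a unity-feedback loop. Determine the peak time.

T_p = 0.328 s

Closed-loop characteristic equation: s² + 5.9s + 100.3 = 0, so ω_n = 10.01 rad/s and ζ = 5.9/(2·10.01) = 0.2946.
Damped frequency ω_d = ω_n√(1−ζ²) = 9.57 rad/s, so peak time T_p = π/ω_d = 0.328 s.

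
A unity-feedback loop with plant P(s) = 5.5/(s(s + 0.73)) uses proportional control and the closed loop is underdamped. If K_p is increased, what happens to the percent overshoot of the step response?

Characteristic equation s² + 0.73s + K_p·5.5 = 0: raising K_p raises ω_n while 2ζω_n = 0.73 is fixed, so ζ falls and overshoot grows.

increase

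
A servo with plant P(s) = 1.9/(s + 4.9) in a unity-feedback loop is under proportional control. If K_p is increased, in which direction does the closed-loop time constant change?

Closed-loop pole is at s = −(4.9+K_p·1.9); larger K_p moves it further left, so τ = 1/(4.9+K_p·1.9) decreases.

decrease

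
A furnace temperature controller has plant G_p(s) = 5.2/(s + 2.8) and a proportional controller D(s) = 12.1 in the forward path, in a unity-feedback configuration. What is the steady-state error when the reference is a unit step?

0.0426

The loop is type 0. Static position error constant K_pos = D(0)·G_p(0) = 12.1·1.857 = 22.47.
Steady-state error to a unit step: e_ss = 1/(1+K_pos) = 1/23.47 = 0.0426.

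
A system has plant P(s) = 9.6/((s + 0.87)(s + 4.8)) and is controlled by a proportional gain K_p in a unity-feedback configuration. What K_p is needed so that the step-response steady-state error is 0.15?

Steady-state error for a unit step on this type-0 loop is 1/(1 + K_p·P(0)).
P(0) = 2.299. Require 1/(1 + K_p·2.299) = 0.15, so 1 + 2.299·K_p = 6.667.
K_p = (6.667 − 1)/2.299 = 2.47.

K_p = 2.47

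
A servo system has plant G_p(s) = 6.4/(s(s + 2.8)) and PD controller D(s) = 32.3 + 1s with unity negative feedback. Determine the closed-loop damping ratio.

Forward path: (32.3 + 1s)·6.4/(s(s+2.8)). The closed-loop characteristic equation is s² + (2.8 + 6.4·1)s + 6.4·32.3 = 0.
That is s² + 9.2s + 206.7 = 0, so ω_n = 14.38 rad/s and ζ = 9.2/(2·14.38) = 0.3199.

ζ = 0.32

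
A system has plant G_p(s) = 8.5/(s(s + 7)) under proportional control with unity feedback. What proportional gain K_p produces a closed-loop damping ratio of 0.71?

K_p = 2.86

Closed-loop characteristic equation: s² + 7s + K_p·8.5 = 0.
So ω_n = √(8.5K_p) and 2ζω_n = 7, giving ζ = 7/(2√(8.5K_p)).
Setting ζ = 0.71: √(8.5K_p) = 7/(2·0.71) = 4.93, so K_p = 24.3/8.5 = 2.86.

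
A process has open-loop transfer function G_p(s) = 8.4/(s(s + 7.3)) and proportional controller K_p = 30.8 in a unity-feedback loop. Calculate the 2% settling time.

The closed-loop denominator s² + 7.3s + 258.7 gives ω_n = √258.7 = 16.08 and ζ = 7.3/(2ω_n) = 0.2269.
2% settling time T_s ≈ 4/(ζω_n) = 4/3.65 = 1.1 s.

T_s ≈ 1.1 s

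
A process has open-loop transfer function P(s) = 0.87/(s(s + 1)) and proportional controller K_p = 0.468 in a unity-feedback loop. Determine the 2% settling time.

T_s ≈ 8 s

From 1 + K_pP(s) = 0: s² + 1s + 0.4072 = 0 ⇒ ω_n = 0.6381, ζ = 0.7836.
2% settling time T_s ≈ 4/(ζω_n) = 4/0.5 = 8 s.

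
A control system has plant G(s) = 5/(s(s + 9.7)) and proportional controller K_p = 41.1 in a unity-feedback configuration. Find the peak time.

T_p = 0.233 s

Closed-loop characteristic equation: s² + 9.7s + 205.5 = 0, so ω_n = 14.34 rad/s and ζ = 9.7/(2·14.34) = 0.3383.
Damped frequency ω_d = ω_n√(1−ζ²) = 13.49 rad/s, so peak time T_p = π/ω_d = 0.233 s.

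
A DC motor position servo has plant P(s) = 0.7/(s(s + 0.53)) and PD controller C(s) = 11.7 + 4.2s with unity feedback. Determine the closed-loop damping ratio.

ζ = 0.606

Forward path: (11.7 + 4.2s)·0.7/(s(s+0.53)). The closed-loop characteristic equation is s² + (0.53 + 0.7·4.2)s + 0.7·11.7 = 0.
That is s² + 3.47s + 8.19 = 0, so ω_n = 2.862 rad/s and ζ = 3.47/(2·2.862) = 0.6063.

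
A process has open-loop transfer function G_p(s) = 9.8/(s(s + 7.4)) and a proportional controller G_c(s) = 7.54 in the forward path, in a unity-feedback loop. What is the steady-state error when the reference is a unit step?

0

The open loop G_c(s)G_p(s) has a pole at the origin (type 1), so the static position error constant is infinite and e_ss = 1/(1+∞) = 0.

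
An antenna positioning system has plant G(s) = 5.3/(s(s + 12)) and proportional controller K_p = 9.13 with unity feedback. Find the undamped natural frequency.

With unity feedback the closed-loop characteristic equation is s² + 12s + 9.13·5.3 = s² + 12s + 48.39 = 0.
Matching s² + 2ζω_n s + ω_n²: ω_n = √48.39 = 6.956 rad/s and 2ζω_n = 12, so ζ = 12/(2·6.956) = 0.863.

ω_n = 6.96 rad/s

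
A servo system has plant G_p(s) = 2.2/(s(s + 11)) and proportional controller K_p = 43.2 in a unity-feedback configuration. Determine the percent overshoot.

From 1 + K_pG_p(s) = 0: s² + 11s + 95.04 = 0 ⇒ ω_n = 9.749, ζ = 0.5642.
%OS = 100·exp(−πζ/√(1−ζ²)) = 100·exp(−π·0.5642/√0.6817) = 11.7%.

11.7%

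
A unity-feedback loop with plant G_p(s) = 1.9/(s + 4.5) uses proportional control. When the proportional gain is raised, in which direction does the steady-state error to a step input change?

The position error constant K_pos = K_p·G_p(0) grows with K_p, and e_ss = 1/(1+K_pos) falls.

decrease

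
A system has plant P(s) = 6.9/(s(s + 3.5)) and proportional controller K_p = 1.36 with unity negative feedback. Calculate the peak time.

T_p = 1.25 s

Closed-loop characteristic equation: s² + 3.5s + 9.384 = 0, so ω_n = 3.063 rad/s and ζ = 3.5/(2·3.063) = 0.5713.
Damped frequency ω_d = ω_n√(1−ζ²) = 2.514 rad/s, so peak time T_p = π/ω_d = 1.25 s.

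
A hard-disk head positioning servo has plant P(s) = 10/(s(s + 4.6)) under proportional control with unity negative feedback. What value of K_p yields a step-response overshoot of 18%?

From %OS = 100·exp(−πζ/√(1−ζ²)) = 18%, ζ = −ln(0.18)/√(π²+ln²(0.18)) = 0.4791.
Characteristic equation s² + 4.6s + 10K_p = 0 gives ζ = 4.6/(2√(10K_p)).
Setting ζ = 0.4791: √(10K_p) = 4.6/(2·0.4791) = 4.801, so K_p = 23.05/10 = 2.3.

K_p = 2.3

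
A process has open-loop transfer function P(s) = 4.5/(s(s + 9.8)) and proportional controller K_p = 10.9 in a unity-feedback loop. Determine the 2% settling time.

T_s ≈ 0.816 s

The closed-loop denominator s² + 9.8s + 49.05 gives ω_n = √49.05 = 7.004 and ζ = 9.8/(2ω_n) = 0.6996.
2% settling time T_s ≈ 4/(ζω_n) = 4/4.9 = 0.816 s.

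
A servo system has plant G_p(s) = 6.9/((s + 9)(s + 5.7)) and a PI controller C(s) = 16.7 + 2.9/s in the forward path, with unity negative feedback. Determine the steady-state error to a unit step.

0

The open loop C(s)G_p(s) has a pole at the origin (type 1), so the static position error constant is infinite and e_ss = 1/(1+∞) = 0.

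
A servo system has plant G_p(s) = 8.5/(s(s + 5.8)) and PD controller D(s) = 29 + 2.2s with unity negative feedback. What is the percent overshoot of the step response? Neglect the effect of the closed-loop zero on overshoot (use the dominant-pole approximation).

Forward path: (29 + 2.2s)·8.5/(s(s+5.8)). The closed-loop characteristic equation is s² + (5.8 + 8.5·2.2)s + 8.5·29 = 0.
That is s² + 24.5s + 246.5 = 0, so ω_n = 15.7 rad/s and ζ = 24.5/(2·15.7) = 0.7802.
%OS = 100·exp(−πζ/√(1−ζ²)) = 1.99%.

1.99%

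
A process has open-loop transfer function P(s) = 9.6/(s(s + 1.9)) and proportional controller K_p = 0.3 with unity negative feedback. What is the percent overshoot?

12%

From 1 + K_pP(s) = 0: s² + 1.9s + 2.88 = 0 ⇒ ω_n = 1.697, ζ = 0.5598.
%OS = 100·exp(−πζ/√(1−ζ²)) = 100·exp(−π·0.5598/√0.6866) = 12%.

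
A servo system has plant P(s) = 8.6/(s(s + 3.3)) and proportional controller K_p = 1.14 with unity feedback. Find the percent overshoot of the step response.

Closed-loop characteristic equation: s² + 3.3s + 9.804 = 0, so ω_n = 3.131 rad/s and ζ = 3.3/(2·3.131) = 0.527.
%OS = 100·exp(−πζ/√(1−ζ²)) = 100·exp(−π·0.527/√0.7223) = 14.3%.

14.3%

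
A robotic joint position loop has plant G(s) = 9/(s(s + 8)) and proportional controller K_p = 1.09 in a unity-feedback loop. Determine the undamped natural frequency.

ω_n = 3.13 rad/s

With unity feedback the closed-loop characteristic equation is s² + 8s + 1.09·9 = s² + 8s + 9.81 = 0.
So ω_n² = 9.81 ⇒ ω_n = 3.132 rad/s, and ζ = 8/(2ω_n) = 1.28.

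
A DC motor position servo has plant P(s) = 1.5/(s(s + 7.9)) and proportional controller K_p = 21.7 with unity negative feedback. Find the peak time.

Closed-loop characteristic equation: s² + 7.9s + 32.55 = 0, so ω_n = 5.705 rad/s and ζ = 7.9/(2·5.705) = 0.6923.
Damped frequency ω_d = ω_n√(1−ζ²) = 4.117 rad/s, so peak time T_p = π/ω_d = 0.763 s.

T_p = 0.763 s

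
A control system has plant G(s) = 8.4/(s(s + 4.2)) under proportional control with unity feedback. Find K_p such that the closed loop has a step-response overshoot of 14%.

From %OS = 100·exp(−πζ/√(1−ζ²)) = 14%, ζ = −ln(0.14)/√(π²+ln²(0.14)) = 0.5305.
Characteristic equation s² + 4.2s + 8.4K_p = 0 gives ζ = 4.2/(2√(8.4K_p)).
Setting ζ = 0.5305: √(8.4K_p) = 4.2/(2·0.5305) = 3.958, so K_p = 15.67/8.4 = 1.87.

K_p = 1.87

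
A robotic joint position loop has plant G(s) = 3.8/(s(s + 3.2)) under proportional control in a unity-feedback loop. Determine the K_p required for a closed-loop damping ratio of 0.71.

K_p = 1.34

Closed-loop characteristic equation: s² + 3.2s + K_p·3.8 = 0.
So ω_n = √(3.8K_p) and 2ζω_n = 3.2, giving ζ = 3.2/(2√(3.8K_p)).
Setting ζ = 0.71: √(3.8K_p) = 3.2/(2·0.71) = 2.254, so K_p = 5.078/3.8 = 1.34.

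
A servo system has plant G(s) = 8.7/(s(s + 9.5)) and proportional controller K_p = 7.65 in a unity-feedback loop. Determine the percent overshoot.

Closed-loop characteristic equation: s² + 9.5s + 66.55 = 0, so ω_n = 8.158 rad/s and ζ = 9.5/(2·8.158) = 0.5822.
%OS = 100·exp(−πζ/√(1−ζ²)) = 100·exp(−π·0.5822/√0.661) = 10.5%.

10.5%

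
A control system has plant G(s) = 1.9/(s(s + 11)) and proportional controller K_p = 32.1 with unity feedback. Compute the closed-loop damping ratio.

With unity feedback the closed-loop characteristic equation is s² + 11s + 32.1·1.9 = s² + 11s + 60.99 = 0.
Matching s² + 2ζω_n s + ω_n²: ω_n = √60.99 = 7.81 rad/s and 2ζω_n = 11, so ζ = 11/(2·7.81) = 0.704.

ζ = 0.704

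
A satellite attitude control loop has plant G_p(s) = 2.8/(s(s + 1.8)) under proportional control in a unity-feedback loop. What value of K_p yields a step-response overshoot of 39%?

From %OS = 100·exp(−πζ/√(1−ζ²)) = 39%, ζ = −ln(0.39)/√(π²+ln²(0.39)) = 0.2871.
Characteristic equation s² + 1.8s + 2.8K_p = 0 gives ζ = 1.8/(2√(2.8K_p)).
Setting ζ = 0.2871: √(2.8K_p) = 1.8/(2·0.2871) = 3.135, so K_p = 9.827/2.8 = 3.51.

K_p = 3.51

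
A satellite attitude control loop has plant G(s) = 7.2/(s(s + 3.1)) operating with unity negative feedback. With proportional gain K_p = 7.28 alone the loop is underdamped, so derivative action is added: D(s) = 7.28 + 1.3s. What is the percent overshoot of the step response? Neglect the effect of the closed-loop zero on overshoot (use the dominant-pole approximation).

Forward path: (7.28 + 1.3s)·7.2/(s(s+3.1)). The closed-loop characteristic equation is s² + (3.1 + 7.2·1.3)s + 7.2·7.28 = 0.
That is s² + 12.46s + 52.42 = 0, so ω_n = 7.24 rad/s and ζ = 12.46/(2·7.24) = 0.8605.
%OS = 100·exp(−πζ/√(1−ζ²)) = 0.496%.

0.496%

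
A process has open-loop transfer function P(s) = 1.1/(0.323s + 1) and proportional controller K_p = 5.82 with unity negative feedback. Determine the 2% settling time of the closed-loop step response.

T_s ≈ 0.175 s

Closed loop: T(s) = K_p·P/(1+K_p·P) = 6.402/(0.323s + 1 + 6.402), with pole at s = −(1 + 6.402)/0.323 = −22.92.
τ = 1/22.92 = 0.04364 s, so 2% settling time ≈ 4τ = 0.175 s.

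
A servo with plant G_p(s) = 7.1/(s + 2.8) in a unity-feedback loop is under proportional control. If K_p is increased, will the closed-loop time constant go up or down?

Closed-loop pole is at s = −(2.8+K_p·7.1); larger K_p moves it further left, so τ = 1/(2.8+K_p·7.1) decreases.

decrease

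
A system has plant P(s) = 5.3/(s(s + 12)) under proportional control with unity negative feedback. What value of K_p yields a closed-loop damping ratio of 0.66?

Closed-loop characteristic equation: s² + 12s + K_p·5.3 = 0.
So ω_n = √(5.3K_p) and 2ζω_n = 12, giving ζ = 12/(2√(5.3K_p)).
Setting ζ = 0.66: √(5.3K_p) = 12/(2·0.66) = 9.091, so K_p = 82.64/5.3 = 15.6.

K_p = 15.6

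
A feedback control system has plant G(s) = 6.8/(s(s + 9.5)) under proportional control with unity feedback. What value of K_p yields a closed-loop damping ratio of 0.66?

K_p = 7.62

Closed-loop characteristic equation: s² + 9.5s + K_p·6.8 = 0.
So ω_n = √(6.8K_p) and 2ζω_n = 9.5, giving ζ = 9.5/(2√(6.8K_p)).
Setting ζ = 0.66: √(6.8K_p) = 9.5/(2·0.66) = 7.197, so K_p = 51.8/6.8 = 7.62.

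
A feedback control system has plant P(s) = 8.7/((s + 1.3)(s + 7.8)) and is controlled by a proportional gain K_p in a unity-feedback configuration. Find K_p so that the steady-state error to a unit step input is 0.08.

K_p = 13.4

Steady-state error for a unit step on this type-0 loop is 1/(1 + K_p·P(0)).
P(0) = 0.858. Require 1/(1 + K_p·0.858) = 0.08, so 1 + 0.858·K_p = 12.5.
K_p = (12.5 − 1)/0.858 = 13.4.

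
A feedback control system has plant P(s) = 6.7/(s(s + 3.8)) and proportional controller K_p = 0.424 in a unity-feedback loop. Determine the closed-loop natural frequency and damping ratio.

ω_n = 1.69 rad/s, ζ = 1.13

With unity feedback the closed-loop characteristic equation is s² + 3.8s + 0.424·6.7 = s² + 3.8s + 2.841 = 0.
Matching s² + 2ζω_n s + ω_n²: ω_n = √2.841 = 1.685 rad/s and 2ζω_n = 3.8, so ζ = 3.8/(2·1.685) = 1.13.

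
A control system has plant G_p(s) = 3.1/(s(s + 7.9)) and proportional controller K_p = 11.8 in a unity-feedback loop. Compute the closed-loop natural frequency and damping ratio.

1 + K_p·G_p(s) = 0 gives s² + 7.9s + 36.58 = 0.
Matching s² + 2ζω_n s + ω_n²: ω_n = √36.58 = 6.048 rad/s and 2ζω_n = 7.9, so ζ = 7.9/(2·6.048) = 0.653.

ω_n = 6.05 rad/s, ζ = 0.653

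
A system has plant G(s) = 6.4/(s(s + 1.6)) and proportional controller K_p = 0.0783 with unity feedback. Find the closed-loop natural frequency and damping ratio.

With unity feedback the closed-loop characteristic equation is s² + 1.6s + 0.0783·6.4 = s² + 1.6s + 0.5011 = 0.
Matching s² + 2ζω_n s + ω_n²: ω_n = √0.5011 = 0.7079 rad/s and 2ζω_n = 1.6, so ζ = 1.6/(2·0.7079) = 1.13.

ω_n = 0.708 rad/s, ζ = 1.13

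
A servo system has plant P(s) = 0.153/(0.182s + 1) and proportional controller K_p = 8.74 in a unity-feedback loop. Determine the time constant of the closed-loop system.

τ = 0.0779 s

Closed loop: T(s) = K_p·P/(1+K_p·P) = 1.337/(0.182s + 1 + 1.337), with pole at s = −(1 + 1.337)/0.182 = −12.84.
Closed-loop time constant τ = 1/12.84 = 0.0779 s.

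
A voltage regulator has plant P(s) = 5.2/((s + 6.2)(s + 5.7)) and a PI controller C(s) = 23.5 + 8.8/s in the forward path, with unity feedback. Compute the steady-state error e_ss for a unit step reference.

0

The open loop C(s)P(s) has a pole at the origin (type 1), so the static position error constant is infinite and e_ss = 1/(1+∞) = 0.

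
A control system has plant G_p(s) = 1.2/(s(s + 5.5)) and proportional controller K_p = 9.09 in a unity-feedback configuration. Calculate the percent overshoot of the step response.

0.889%

From 1 + K_pG_p(s) = 0: s² + 5.5s + 10.91 = 0 ⇒ ω_n = 3.303, ζ = 0.8326.
%OS = 100·exp(−πζ/√(1−ζ²)) = 100·exp(−π·0.8326/√0.3067) = 0.889%.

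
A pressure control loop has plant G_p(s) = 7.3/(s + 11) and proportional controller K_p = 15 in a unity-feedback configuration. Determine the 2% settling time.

T_s ≈ 0.0332 s

Closed-loop transfer function: T(s) = K_p·G_p(s)/(1 + K_p·G_p(s)) = 109.5/(s + 11 + 109.5) = 109.5/(s + 120.5).
Time constant τ = 1/120.5 = 0.008299 s, so the 2% settling time is about 4τ = 0.0332 s.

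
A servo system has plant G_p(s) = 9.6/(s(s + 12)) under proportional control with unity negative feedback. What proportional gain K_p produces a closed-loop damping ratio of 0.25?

Closed-loop characteristic equation: s² + 12s + K_p·9.6 = 0.
So ω_n = √(9.6K_p) and 2ζω_n = 12, giving ζ = 12/(2√(9.6K_p)).
Setting ζ = 0.25: √(9.6K_p) = 12/(2·0.25) = 24, so K_p = 576/9.6 = 60.

K_p = 60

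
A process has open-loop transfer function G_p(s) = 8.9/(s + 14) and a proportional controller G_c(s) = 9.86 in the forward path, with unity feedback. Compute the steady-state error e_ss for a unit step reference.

0.138

The loop is type 0. Static position error constant K_pos = G_c(0)·G_p(0) = 9.86·0.6357 = 6.268.
Steady-state error to a unit step: e_ss = 1/(1+K_pos) = 1/7.268 = 0.138.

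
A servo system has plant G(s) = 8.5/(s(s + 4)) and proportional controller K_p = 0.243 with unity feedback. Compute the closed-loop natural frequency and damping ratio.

1 + K_p·G(s) = 0 gives s² + 4s + 2.066 = 0.
Matching s² + 2ζω_n s + ω_n²: ω_n = √2.066 = 1.437 rad/s and 2ζω_n = 4, so ζ = 4/(2·1.437) = 1.39.

ω_n = 1.44 rad/s, ζ = 1.39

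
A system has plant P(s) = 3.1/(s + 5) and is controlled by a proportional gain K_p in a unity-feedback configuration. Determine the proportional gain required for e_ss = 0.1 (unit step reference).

Steady-state error for a unit step on this type-0 loop is 1/(1 + K_p·P(0)).
P(0) = 0.62. Require 1/(1 + K_p·0.62) = 0.1, so 1 + 0.62·K_p = 10.
K_p = (10 − 1)/0.62 = 14.5.

K_p = 14.5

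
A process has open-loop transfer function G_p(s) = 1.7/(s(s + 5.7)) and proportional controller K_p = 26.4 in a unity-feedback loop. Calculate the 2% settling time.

From 1 + K_pG_p(s) = 0: s² + 5.7s + 44.88 = 0 ⇒ ω_n = 6.699, ζ = 0.4254.
2% settling time T_s ≈ 4/(ζω_n) = 4/2.85 = 1.4 s.

T_s ≈ 1.4 s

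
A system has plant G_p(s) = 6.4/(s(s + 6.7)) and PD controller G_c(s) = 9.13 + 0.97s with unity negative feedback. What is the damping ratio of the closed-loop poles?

ζ = 0.844

Forward path: (9.13 + 0.97s)·6.4/(s(s+6.7)). The closed-loop characteristic equation is s² + (6.7 + 6.4·0.97)s + 6.4·9.13 = 0.
That is s² + 12.91s + 58.43 = 0, so ω_n = 7.644 rad/s and ζ = 12.91/(2·7.644) = 0.8443.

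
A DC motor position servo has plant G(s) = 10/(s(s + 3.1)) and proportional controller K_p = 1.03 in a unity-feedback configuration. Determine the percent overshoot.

17.7%

From 1 + K_pG(s) = 0: s² + 3.1s + 10.3 = 0 ⇒ ω_n = 3.209, ζ = 0.483.
%OS = 100·exp(−πζ/√(1−ζ²)) = 100·exp(−π·0.483/√0.7667) = 17.7%.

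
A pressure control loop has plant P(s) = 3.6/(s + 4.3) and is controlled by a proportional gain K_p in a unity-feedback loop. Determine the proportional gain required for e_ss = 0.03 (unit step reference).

The loop is type 0, so e_ss(step) = 1/(1 + K_pos) with K_pos = K_p·P(0).
P(0) = 0.8372. Require 1/(1 + K_p·0.8372) = 0.03, so 1 + 0.8372·K_p = 33.33.
K_p = (33.33 − 1)/0.8372 = 38.6.

K_p = 38.6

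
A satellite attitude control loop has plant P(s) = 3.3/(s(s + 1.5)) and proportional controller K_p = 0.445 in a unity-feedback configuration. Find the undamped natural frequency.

With unity feedback the closed-loop characteristic equation is s² + 1.5s + 0.445·3.3 = s² + 1.5s + 1.468 = 0.
Matching s² + 2ζω_n s + ω_n²: ω_n = √1.468 = 1.212 rad/s and 2ζω_n = 1.5, so ζ = 1.5/(2·1.212) = 0.619.

ω_n = 1.21 rad/s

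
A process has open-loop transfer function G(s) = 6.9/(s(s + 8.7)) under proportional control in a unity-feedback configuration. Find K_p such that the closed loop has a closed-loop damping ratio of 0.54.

K_p = 9.4

Closed-loop characteristic equation: s² + 8.7s + K_p·6.9 = 0.
So ω_n = √(6.9K_p) and 2ζω_n = 8.7, giving ζ = 8.7/(2√(6.9K_p)).
Setting ζ = 0.54: √(6.9K_p) = 8.7/(2·0.54) = 8.056, so K_p = 64.89/6.9 = 9.4.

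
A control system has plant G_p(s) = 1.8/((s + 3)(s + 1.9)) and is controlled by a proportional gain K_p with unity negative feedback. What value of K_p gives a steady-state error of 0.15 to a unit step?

K_p = 17.9

The loop is type 0, so e_ss(step) = 1/(1 + K_pos) with K_pos = K_p·G_p(0).
G_p(0) = 0.3158. Require 1/(1 + K_p·0.3158) = 0.15, so 1 + 0.3158·K_p = 6.667.
K_p = (6.667 − 1)/0.3158 = 17.9.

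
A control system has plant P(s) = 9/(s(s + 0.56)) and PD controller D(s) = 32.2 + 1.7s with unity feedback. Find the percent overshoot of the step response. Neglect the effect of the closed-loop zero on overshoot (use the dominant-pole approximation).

Forward path: (32.2 + 1.7s)·9/(s(s+0.56)). The closed-loop characteristic equation is s² + (0.56 + 9·1.7)s + 9·32.2 = 0.
That is s² + 15.86s + 289.8 = 0, so ω_n = 17.02 rad/s and ζ = 15.86/(2·17.02) = 0.4658.
%OS = 100·exp(−πζ/√(1−ζ²)) = 19.1%.

19.1%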